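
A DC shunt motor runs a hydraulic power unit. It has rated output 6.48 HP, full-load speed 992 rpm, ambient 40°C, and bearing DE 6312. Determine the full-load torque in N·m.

46.5 N·m

P_out = 6.48 × 746 = 4834 W
ω = 2π × 992/60 = 103.9 rad/s
τ = P_out/ω = 4834/103.9 = 46.5 N·m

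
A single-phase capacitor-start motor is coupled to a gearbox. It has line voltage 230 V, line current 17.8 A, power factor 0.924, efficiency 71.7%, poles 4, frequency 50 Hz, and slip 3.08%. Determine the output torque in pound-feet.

P_in = V·I·cosφ = 230 × 17.8 × 0.924 = 3783 W
P_out = η·P_in = 0.717 × 3783 = 2712 W
n_s = 120×50/4 = 1500 rpm; n = 1500×(1−0.0308) = 1454 rpm
ω = 2π×1454/60 = 152.3 rad/s
τ = P_out/ω = 2712/152.3 = 17.81 N·m
In lb·ft: 17.81/1.356 = 13.1 lb·ft

13.1 lb·ft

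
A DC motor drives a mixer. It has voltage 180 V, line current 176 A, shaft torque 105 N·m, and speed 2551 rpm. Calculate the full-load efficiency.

ω = 2π × 2551/60 = 267.1 rad/s; P_out = τω = 105 × 267.1 = 28046 W
P_in = V·I = 180 × 176 = 31680 W
η = P_out / P_in = 28046 / 31680 = 0.885 = 88.5%

88.5 %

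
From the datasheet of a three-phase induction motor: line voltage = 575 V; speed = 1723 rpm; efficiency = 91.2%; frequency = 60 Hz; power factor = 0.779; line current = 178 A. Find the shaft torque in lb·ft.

P_in = √3·V·I·cosφ = 1.732 × 575 × 178 × 0.779 = 138093 W
P_out = η·P_in = 0.912 × 138093 = 125941 W
n = 1723 rpm
ω = 2π×1723/60 = 180.4 rad/s
τ = P_out/ω = 125941/180.4 = 698.1 N·m
In lb·ft: 698.1/1.356 = 515 lb·ft

515 lb·ft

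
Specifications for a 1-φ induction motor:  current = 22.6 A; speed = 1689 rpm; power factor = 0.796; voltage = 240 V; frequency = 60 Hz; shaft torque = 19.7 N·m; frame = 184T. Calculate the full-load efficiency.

80.7 %

ω = 2π × 1689/60 = 176.9 rad/s; P_out = τω = 19.7 × 176.9 = 3485 W
P_in = V·I·cosφ = 240 × 22.6 × 0.796 = 4318 W
η = P_out / P_in = 3485 / 4318 = 0.807 = 80.7%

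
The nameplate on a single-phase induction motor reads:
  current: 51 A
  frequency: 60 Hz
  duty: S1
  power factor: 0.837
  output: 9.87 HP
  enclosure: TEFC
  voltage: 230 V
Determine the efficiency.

75.0 %

P_out = 9.87 × 746 = 7363 W
P_in = V·I·cosφ = 230 × 51 × 0.837 = 9818 W
η = P_out / P_in = 7363 / 9818 = 0.750 = 75.0%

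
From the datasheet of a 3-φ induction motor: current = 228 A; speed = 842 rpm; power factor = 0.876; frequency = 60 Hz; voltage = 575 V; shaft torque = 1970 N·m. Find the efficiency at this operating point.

ω = 2π × 842/60 = 88.17 rad/s; P_out = τω = 1970 × 88.17 = 173695 W
P_in = √3·V_L·I_L·cosφ = 1.732 × 575 × 228 × 0.876 = 198909 W
η = P_out / P_in = 173695 / 198909 = 0.873 = 87.3%

87.3 %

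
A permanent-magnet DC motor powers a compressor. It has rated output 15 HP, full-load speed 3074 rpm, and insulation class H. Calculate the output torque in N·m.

34.8 N·m

P_out = 15 × 746 = 11190 W
ω = 2π × 3074/60 = 321.9 rad/s
τ = P_out/ω = 11190/321.9 = 34.8 N·m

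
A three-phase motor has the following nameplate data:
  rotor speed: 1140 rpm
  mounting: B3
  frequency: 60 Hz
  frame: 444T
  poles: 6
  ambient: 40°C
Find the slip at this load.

n_s = 120f/p = 120×60/6 = 1200 rpm
s = (n_s − n)/n_s = (1200 − 1140)/1200 = 0.0500

5.0 %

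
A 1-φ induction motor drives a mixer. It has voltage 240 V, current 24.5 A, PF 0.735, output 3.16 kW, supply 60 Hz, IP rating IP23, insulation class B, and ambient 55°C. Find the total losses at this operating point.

P_in = V·I·cosφ = 240×24.5×0.735 = 4322 W
P_out = 3160 W
Losses = P_in − P_out = 4322 − 3160 = 1162 W

1.16 kW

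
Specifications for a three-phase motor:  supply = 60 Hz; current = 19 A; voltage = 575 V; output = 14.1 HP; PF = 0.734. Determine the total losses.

3.37 kW

P_in = √3·V·I·cosφ = 1.732×575×19×0.734 = 13889 W
P_out = 14.1×746 = 10519 W
Losses = P_in − P_out = 13889 − 10519 = 3370 W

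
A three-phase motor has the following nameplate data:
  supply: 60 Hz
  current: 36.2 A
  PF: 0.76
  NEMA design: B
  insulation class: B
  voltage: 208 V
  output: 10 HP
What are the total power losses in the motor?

2450 W

P_in = √3·V·I·cosφ = 1.732×208×36.2×0.76 = 9911 W
P_out = 10×746 = 7460 W
Losses = P_in − P_out = 9911 − 7460 = 2451 W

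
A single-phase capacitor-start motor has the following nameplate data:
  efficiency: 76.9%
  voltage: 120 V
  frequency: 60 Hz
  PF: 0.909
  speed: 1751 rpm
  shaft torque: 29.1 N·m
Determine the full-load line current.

ω = 2π×1751/60 = 183.4 rad/s; P_out = τω = 29.1 × 183.4 = 5337 W
P_in = P_out / η = 5337 / 0.769 = 6940 W
I = P_in / (V·cosφ) = 6940 / (120 × 0.909) = 63.6 A

63.6 A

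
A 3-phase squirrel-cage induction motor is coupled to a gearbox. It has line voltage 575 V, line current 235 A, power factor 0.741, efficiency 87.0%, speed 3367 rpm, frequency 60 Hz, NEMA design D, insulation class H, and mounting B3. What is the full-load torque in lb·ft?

P_in = √3·V·I·cosφ = 1.732 × 575 × 235 × 0.741 = 173421 W
P_out = η·P_in = 0.87 × 173421 = 150876 W
n = 3367 rpm
ω = 2π×3367/60 = 352.6 rad/s
τ = P_out/ω = 150876/352.6 = 427.9 N·m
In lb·ft: 427.9/1.356 = 316 lb·ft

316 lb·ft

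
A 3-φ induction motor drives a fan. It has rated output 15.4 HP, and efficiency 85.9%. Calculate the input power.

P_out = 15.4 × 746 = 11488 W
P_in = P_out/η = 11488/0.859 = 13374 W = 13.4 kW

13.4 kW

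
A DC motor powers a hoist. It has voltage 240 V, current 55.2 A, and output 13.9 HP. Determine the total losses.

P_in = V·I = 240×55.2 = 13248 W
P_out = 13.9×746 = 10369 W
Losses = P_in − P_out = 13248 − 10369 = 2879 W

2880 W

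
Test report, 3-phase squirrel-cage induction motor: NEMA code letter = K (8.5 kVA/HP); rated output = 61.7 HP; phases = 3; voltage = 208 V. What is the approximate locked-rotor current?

1460 A

S_LR = 8.5 × 61.7 = 524.45 kVA
I_LR = S_LR/(√3·V_L) = 524450/(1.732×208) = 1460 A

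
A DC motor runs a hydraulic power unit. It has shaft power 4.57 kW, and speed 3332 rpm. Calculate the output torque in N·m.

13.1 N·m

ω = 2π × 3332/60 = 348.9 rad/s
τ = P/ω = 4570/348.9 = 13.1 N·m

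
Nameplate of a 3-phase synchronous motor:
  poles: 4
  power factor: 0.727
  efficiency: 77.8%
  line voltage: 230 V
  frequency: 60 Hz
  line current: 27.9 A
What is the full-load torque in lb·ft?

P_in = √3·V·I·cosφ = 1.732 × 230 × 27.9 × 0.727 = 8080 W
P_out = η·P_in = 0.778 × 8080 = 6286 W
n = n_s = 120×60/4 = 1800 rpm (synchronous)
ω = 2π×1800/60 = 188.5 rad/s
τ = P_out/ω = 6286/188.5 = 33.35 N·m
In lb·ft: 33.35/1.356 = 24.6 lb·ft

24.6 lb·ft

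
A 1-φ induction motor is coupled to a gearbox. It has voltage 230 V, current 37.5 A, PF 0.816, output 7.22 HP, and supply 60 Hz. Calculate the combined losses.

P_in = V·I·cosφ = 230×37.5×0.816 = 7038 W
P_out = 7.22×746 = 5386 W
Losses = P_in − P_out = 7038 − 5386 = 1652 W

1.65 kW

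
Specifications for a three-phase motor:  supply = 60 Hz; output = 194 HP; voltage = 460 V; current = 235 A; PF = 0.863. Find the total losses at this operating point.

P_in = √3·V·I·cosφ = 1.732×460×235×0.863 = 161579 W
P_out = 194×746 = 144724 W
Losses = P_in − P_out = 161579 − 144724 = 16855 W

16900 W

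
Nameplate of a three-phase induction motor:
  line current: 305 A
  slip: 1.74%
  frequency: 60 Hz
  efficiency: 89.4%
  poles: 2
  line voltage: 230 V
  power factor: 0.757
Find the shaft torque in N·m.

P_in = √3·V·I·cosφ = 1.732 × 230 × 305 × 0.757 = 91975 W
P_out = η·P_in = 0.894 × 91975 = 82226 W
n_s = 120×60/2 = 3600 rpm; n = 3600×(1−0.0174) = 3537 rpm
ω = 2π×3537/60 = 370.4 rad/s
τ = P_out/ω = 82226/370.4 = 222 N·m

222 N·m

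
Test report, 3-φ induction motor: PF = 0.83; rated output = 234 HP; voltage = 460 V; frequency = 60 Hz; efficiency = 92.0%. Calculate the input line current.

287 A

P_out = 234 × 746 = 174564 W
P_in = P_out / η = 174564 / 0.920 = 189743 W
I_L = P_in / (√3·V_L·cosφ) = 189743 / (1.732 × 460 × 0.83) = 287 A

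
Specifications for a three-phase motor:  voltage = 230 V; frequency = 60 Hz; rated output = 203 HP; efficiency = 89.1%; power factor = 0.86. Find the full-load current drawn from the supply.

496 A

P_out = 203 × 746 = 151438 W
P_in = P_out / η = 151438 / 0.891 = 169964 W
I_L = P_in / (√3·V_L·cosφ) = 169964 / (1.732 × 230 × 0.86) = 496 A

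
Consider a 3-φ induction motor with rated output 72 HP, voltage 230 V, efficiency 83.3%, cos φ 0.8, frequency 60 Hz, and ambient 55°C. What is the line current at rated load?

P_out = 72 × 746 = 53712 W
P_in = P_out / η = 53712 / 0.833 = 64480 W
I_L = P_in / (√3·V_L·cosφ) = 64480 / (1.732 × 230 × 0.8) = 202 A

202 A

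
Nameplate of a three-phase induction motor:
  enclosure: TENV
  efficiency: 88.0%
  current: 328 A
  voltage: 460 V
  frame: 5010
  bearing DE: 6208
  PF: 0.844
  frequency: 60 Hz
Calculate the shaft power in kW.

194 kW

P_in = √3·V·I·cosφ = 1.732 × 460 × 328 × 0.844 = 220558 W
P_out = η·P_in = 0.88 × 220558 = 194091 W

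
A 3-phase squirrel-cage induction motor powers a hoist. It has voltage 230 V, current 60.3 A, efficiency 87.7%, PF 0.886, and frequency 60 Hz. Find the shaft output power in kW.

18.7 kW

P_in = √3·V·I·cosφ = 1.732 × 230 × 60.3 × 0.886 = 21283 W
P_out = η·P_in = 0.877 × 21283 = 18665 W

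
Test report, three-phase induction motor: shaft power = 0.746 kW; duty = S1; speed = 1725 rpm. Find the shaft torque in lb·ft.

3.05 lb·ft

ω = 2π × 1725/60 = 180.6 rad/s
τ = P/ω = 746/180.6 = 4.131 N·m
In lb·ft: 4.131/1.356 = 3.05 lb·ft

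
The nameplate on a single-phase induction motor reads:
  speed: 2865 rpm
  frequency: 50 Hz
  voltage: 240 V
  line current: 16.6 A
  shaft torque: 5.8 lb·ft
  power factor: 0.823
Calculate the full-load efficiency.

72.0 %

τ = 5.8 lb·ft × 1.356 = 7.865 N·m
ω = 2π × 2865/60 = 300 rad/s; P_out = τω = 7.865 × 300 = 2360 W
P_in = V·I·cosφ = 240 × 16.6 × 0.823 = 3279 W
η = P_out / P_in = 2360 / 3279 = 0.720 = 72.0%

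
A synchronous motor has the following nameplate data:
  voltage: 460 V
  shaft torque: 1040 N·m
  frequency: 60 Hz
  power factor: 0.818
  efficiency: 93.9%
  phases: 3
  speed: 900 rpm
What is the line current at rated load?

160 A

ω = 2π×900/60 = 94.25 rad/s; P_out = τω = 1040 × 94.25 = 98020 W
P_in = P_out / η = 98020 / 0.939 = 104388 W
I_L = P_in / (√3·V_L·cosφ) = 104388 / (1.732 × 460 × 0.818) = 160 A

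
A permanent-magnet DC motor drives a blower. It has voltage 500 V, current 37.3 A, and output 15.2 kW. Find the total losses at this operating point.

3.45 kW

P_in = V·I = 500×37.3 = 18650 W
P_out = 15200 W
Losses = P_in − P_out = 18650 − 15200 = 3450 W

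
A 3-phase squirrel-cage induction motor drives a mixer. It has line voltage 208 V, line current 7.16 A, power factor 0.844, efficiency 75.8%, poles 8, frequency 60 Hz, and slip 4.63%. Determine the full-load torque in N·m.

18.4 N·m

P_in = √3·V·I·cosφ = 1.732 × 208 × 7.16 × 0.844 = 2177 W
P_out = η·P_in = 0.758 × 2177 = 1650 W
n_s = 120×60/8 = 900 rpm; n = 900×(1−0.0463) = 858 rpm
ω = 2π×858/60 = 89.85 rad/s
τ = P_out/ω = 1650/89.85 = 18.4 N·m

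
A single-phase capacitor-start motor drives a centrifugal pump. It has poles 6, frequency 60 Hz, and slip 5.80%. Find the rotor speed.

n_s = 120f/p = 120×60/6 = 1200 rpm
n = n_s(1 − s) = 1200 × (1 − 0.058) = 1130 rpm

1130 rpm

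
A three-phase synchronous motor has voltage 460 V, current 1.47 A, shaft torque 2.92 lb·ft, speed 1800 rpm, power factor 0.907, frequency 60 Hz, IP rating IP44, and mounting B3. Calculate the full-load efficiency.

70.2 %

τ = 2.92 lb·ft × 1.356 = 3.96 N·m
ω = 2π × 1800/60 = 188.5 rad/s; P_out = τω = 3.96 × 188.5 = 746 W
P_in = √3·V_L·I_L·cosφ = 1.732 × 460 × 1.47 × 0.907 = 1062 W
η = P_out / P_in = 746 / 1062 = 0.702 = 70.2%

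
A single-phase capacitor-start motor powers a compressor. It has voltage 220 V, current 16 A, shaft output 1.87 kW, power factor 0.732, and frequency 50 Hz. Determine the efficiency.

P_out = 1.87 kW = 1870 W
P_in = V·I·cosφ = 220 × 16 × 0.732 = 2577 W
η = P_out / P_in = 1870 / 2577 = 0.726 = 72.6%

72.6 %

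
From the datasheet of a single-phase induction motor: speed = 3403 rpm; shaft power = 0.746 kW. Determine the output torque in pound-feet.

1.54 lb·ft

ω = 2π × 3403/60 = 356.4 rad/s
τ = P/ω = 746/356.4 = 2.093 N·m
In lb·ft: 2.093/1.356 = 1.54 lb·ft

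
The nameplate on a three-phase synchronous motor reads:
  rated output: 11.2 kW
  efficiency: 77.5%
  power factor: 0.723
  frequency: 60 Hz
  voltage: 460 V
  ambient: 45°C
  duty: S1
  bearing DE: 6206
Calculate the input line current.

P_out = 11.2 kW = 11200 W
P_in = P_out / η = 11200 / 0.775 = 14452 W
I_L = P_in / (√3·V_L·cosφ) = 14452 / (1.732 × 460 × 0.723) = 25.1 A

25.1 A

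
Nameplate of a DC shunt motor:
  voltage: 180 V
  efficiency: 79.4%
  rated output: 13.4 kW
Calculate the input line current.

93.8 A

P_out = 13.4 kW = 13400 W
P_in = P_out / η = 13400 / 0.794 = 16877 W
I = P_in / V = 16877 / 180 = 93.8 A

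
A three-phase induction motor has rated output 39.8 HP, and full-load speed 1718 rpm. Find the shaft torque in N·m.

P_out = 39.8 × 746 = 29691 W
ω = 2π × 1718/60 = 179.9 rad/s
τ = P_out/ω = 29691/179.9 = 165 N·m

165 N·m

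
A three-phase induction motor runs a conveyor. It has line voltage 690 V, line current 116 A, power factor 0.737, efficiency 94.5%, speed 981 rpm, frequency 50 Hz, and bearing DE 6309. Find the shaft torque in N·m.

P_in = √3·V·I·cosφ = 1.732 × 690 × 116 × 0.737 = 102170 W
P_out = η·P_in = 0.945 × 102170 = 96551 W
n = 981 rpm
ω = 2π×981/60 = 102.7 rad/s
τ = P_out/ω = 96551/102.7 = 940 N·m

940 N·m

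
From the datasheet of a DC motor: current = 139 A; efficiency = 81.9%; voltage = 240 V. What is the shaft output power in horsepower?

P_in = V·I = 240 × 139 = 33360 W
P_out = η·P_in = 0.819 × 33360 = 27322 W
= 27322/746 = 36.6 HP

36.6 HP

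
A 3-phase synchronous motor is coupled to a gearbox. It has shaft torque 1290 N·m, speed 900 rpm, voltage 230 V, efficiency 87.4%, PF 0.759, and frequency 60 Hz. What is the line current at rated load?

460 A

ω = 2π×900/60 = 94.25 rad/s; P_out = τω = 1290 × 94.25 = 121583 W
P_in = P_out / η = 121583 / 0.874 = 139111 W
I_L = P_in / (√3·V_L·cosφ) = 139111 / (1.732 × 230 × 0.759) = 460 A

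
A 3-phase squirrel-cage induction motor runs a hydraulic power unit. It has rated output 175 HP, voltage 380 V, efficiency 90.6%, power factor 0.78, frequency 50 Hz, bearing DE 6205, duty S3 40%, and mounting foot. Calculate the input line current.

P_out = 175 × 746 = 130550 W
P_in = P_out / η = 130550 / 0.906 = 144095 W
I_L = P_in / (√3·V_L·cosφ) = 144095 / (1.732 × 380 × 0.78) = 281 A

281 A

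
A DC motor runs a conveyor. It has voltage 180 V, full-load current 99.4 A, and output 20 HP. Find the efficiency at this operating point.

P_out = 20 × 746 = 14920 W
P_in = V·I = 180 × 99.4 = 17892 W
η = P_out / P_in = 14920 / 17892 = 0.834 = 83.4%

83.4 %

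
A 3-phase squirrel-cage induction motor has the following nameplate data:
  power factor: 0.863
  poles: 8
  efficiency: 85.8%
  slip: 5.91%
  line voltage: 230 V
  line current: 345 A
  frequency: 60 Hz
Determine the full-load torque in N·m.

1150 N·m

P_in = √3·V·I·cosφ = 1.732 × 230 × 345 × 0.863 = 118606 W
P_out = η·P_in = 0.858 × 118606 = 101764 W
n_s = 120×60/8 = 900 rpm; n = 900×(1−0.0591) = 847 rpm
ω = 2π×847/60 = 88.7 rad/s
τ = P_out/ω = 101764/88.7 = 1150 N·m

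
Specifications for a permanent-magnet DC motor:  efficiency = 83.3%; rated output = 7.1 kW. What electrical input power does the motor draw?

8.52 kW

P_out = 7100 W
P_in = P_out/η = 7100/0.833 = 8523 W = 8.52 kW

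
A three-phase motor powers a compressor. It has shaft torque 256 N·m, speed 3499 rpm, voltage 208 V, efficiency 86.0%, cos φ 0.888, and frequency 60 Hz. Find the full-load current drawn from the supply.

341 A

ω = 2π×3499/60 = 366.4 rad/s; P_out = τω = 256 × 366.4 = 93798 W
P_in = P_out / η = 93798 / 0.860 = 109067 W
I_L = P_in / (√3·V_L·cosφ) = 109067 / (1.732 × 208 × 0.888) = 341 A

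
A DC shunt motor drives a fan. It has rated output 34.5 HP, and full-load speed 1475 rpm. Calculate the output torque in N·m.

167 N·m

P_out = 34.5 × 746 = 25737 W
ω = 2π × 1475/60 = 154.5 rad/s
τ = P_out/ω = 25737/154.5 = 167 N·m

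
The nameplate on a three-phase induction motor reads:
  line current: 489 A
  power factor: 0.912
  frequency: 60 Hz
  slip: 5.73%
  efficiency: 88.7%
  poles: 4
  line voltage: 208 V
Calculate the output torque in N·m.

802 N·m

P_in = √3·V·I·cosφ = 1.732 × 208 × 489 × 0.912 = 160663 W
P_out = η·P_in = 0.887 × 160663 = 142508 W
n_s = 120×60/4 = 1800 rpm; n = 1800×(1−0.0573) = 1697 rpm
ω = 2π×1697/60 = 177.7 rad/s
τ = P_out/ω = 142508/177.7 = 802 N·m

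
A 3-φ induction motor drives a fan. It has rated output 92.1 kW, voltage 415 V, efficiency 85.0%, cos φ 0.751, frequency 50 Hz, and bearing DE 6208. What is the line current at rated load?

201 A

P_out = 92.1 kW = 92100 W
P_in = P_out / η = 92100 / 0.850 = 108353 W
I_L = P_in / (√3·V_L·cosφ) = 108353 / (1.732 × 415 × 0.751) = 201 A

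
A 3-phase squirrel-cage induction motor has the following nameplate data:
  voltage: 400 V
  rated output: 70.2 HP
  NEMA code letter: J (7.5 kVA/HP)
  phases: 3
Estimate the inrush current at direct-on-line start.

S_LR = 7.5 × 70.2 = 526.5 kVA
I_LR = S_LR/(√3·V_L) = 526500/(1.732×400) = 760 A

760 A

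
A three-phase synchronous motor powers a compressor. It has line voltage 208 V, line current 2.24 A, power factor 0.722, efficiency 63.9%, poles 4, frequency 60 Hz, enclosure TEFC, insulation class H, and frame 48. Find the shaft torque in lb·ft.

P_in = √3·V·I·cosφ = 1.732 × 208 × 2.24 × 0.722 = 583 W
P_out = η·P_in = 0.639 × 583 = 373 W
n = n_s = 120×60/4 = 1800 rpm (synchronous)
ω = 2π×1800/60 = 188.5 rad/s
τ = P_out/ω = 373/188.5 = 1.979 N·m
In lb·ft: 1.979/1.356 = 1.46 lb·ft

1.46 lb·ft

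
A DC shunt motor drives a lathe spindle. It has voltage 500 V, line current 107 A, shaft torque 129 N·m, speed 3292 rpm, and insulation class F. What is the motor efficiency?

83.1 %

ω = 2π × 3292/60 = 344.7 rad/s; P_out = τω = 129 × 344.7 = 44466 W
P_in = V·I = 500 × 107 = 53500 W
η = P_out / P_in = 44466 / 53500 = 0.831 = 83.1%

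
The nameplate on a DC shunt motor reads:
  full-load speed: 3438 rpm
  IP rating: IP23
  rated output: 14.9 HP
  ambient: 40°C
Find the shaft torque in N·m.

30.9 N·m

P_out = 14.9 × 746 = 11115 W
ω = 2π × 3438/60 = 360 rad/s
τ = P_out/ω = 11115/360 = 30.9 N·m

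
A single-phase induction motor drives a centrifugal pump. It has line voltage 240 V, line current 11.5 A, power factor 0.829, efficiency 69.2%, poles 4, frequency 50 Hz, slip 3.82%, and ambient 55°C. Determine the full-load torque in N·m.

10.5 N·m

P_in = V·I·cosφ = 240 × 11.5 × 0.829 = 2288 W
P_out = η·P_in = 0.692 × 2288 = 1583 W
n_s = 120×50/4 = 1500 rpm; n = 1500×(1−0.0382) = 1443 rpm
ω = 2π×1443/60 = 151.1 rad/s
τ = P_out/ω = 1583/151.1 = 10.5 N·m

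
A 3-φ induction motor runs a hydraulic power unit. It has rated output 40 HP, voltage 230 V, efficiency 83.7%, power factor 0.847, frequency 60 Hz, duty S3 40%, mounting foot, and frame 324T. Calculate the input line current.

106 A

P_out = 40 × 746 = 29840 W
P_in = P_out / η = 29840 / 0.837 = 35651 W
I_L = P_in / (√3·V_L·cosφ) = 35651 / (1.732 × 230 × 0.847) = 106 A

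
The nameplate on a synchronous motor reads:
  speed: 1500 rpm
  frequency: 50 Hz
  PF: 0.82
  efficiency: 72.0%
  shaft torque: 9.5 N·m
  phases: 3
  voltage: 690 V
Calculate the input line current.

2.11 A

ω = 2π×1500/60 = 157.1 rad/s; P_out = τω = 9.5 × 157.1 = 1492 W
P_in = P_out / η = 1492 / 0.720 = 2072 W
I_L = P_in / (√3·V_L·cosφ) = 2072 / (1.732 × 690 × 0.82) = 2.11 A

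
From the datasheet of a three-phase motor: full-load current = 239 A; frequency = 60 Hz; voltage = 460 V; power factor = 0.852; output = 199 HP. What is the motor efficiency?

91.5 %

P_out = 199 × 746 = 148454 W
P_in = √3·V_L·I_L·cosφ = 1.732 × 460 × 239 × 0.852 = 162235 W
η = P_out / P_in = 148454 / 162235 = 0.915 = 91.5%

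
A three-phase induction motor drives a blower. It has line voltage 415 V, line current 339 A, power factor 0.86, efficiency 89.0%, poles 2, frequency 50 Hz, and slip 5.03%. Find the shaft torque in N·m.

P_in = √3·V·I·cosφ = 1.732 × 415 × 339 × 0.86 = 209553 W
P_out = η·P_in = 0.89 × 209553 = 186502 W
n_s = 120×50/2 = 3000 rpm; n = 3000×(1−0.0503) = 2849 rpm
ω = 2π×2849/60 = 298.3 rad/s
τ = P_out/ω = 186502/298.3 = 625 N·m

625 N·m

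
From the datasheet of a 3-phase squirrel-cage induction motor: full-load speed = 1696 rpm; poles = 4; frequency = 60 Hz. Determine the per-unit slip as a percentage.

n_s = 120f/p = 120×60/4 = 1800 rpm
s = (n_s − n)/n_s = (1800 − 1696)/1800 = 0.0578

5.78 %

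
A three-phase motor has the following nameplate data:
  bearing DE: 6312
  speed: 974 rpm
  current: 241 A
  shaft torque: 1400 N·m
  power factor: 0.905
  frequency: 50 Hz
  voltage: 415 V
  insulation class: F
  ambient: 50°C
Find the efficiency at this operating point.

91.1 %

ω = 2π × 974/60 = 102 rad/s; P_out = τω = 1400 × 102 = 142800 W
P_in = √3·V_L·I_L·cosφ = 1.732 × 415 × 241 × 0.905 = 156770 W
η = P_out / P_in = 142800 / 156770 = 0.911 = 91.1%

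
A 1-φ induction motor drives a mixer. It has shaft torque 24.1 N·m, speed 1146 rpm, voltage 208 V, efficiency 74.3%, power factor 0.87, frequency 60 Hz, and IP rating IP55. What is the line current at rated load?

ω = 2π×1146/60 = 120 rad/s; P_out = τω = 24.1 × 120 = 2892 W
P_in = P_out / η = 2892 / 0.743 = 3892 W
I = P_in / (V·cosφ) = 3892 / (208 × 0.87) = 21.5 A

21.5 A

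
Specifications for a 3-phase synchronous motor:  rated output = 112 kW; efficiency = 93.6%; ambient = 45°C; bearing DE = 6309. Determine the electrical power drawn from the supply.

120 kW

P_out = 112000 W
P_in = P_out/η = 112000/0.936 = 119658 W = 120 kW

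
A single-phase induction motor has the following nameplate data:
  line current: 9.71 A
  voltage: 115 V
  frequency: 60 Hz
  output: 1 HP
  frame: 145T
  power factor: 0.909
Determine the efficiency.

73.5 %

P_out = 1 × 746 = 746 W
P_in = V·I·cosφ = 115 × 9.71 × 0.909 = 1015 W
η = P_out / P_in = 746 / 1015 = 0.735 = 73.5%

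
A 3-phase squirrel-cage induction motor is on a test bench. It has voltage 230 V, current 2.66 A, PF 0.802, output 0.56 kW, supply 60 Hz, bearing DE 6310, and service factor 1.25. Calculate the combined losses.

P_in = √3·V·I·cosφ = 1.732×230×2.66×0.802 = 850 W
P_out = 560 W
Losses = P_in − P_out = 850 − 560 = 290 W

290 W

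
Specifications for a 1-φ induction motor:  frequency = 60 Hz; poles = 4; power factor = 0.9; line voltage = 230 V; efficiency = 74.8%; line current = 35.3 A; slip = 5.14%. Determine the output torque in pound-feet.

P_in = V·I·cosφ = 230 × 35.3 × 0.9 = 7307 W
P_out = η·P_in = 0.748 × 7307 = 5466 W
n_s = 120×60/4 = 1800 rpm; n = 1800×(1−0.0514) = 1707 rpm
ω = 2π×1707/60 = 178.8 rad/s
τ = P_out/ω = 5466/178.8 = 30.57 N·m
In lb·ft: 30.57/1.356 = 22.5 lb·ft

22.5 lb·ft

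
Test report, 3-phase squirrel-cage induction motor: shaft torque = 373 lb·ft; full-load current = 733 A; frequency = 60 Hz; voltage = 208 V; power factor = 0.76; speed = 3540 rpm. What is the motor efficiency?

τ = 373 lb·ft × 1.356 = 505.8 N·m
ω = 2π × 3540/60 = 370.7 rad/s; P_out = τω = 505.8 × 370.7 = 187500 W
P_in = √3·V_L·I_L·cosφ = 1.732 × 208 × 733 × 0.76 = 200691 W
η = P_out / P_in = 187500 / 200691 = 0.934 = 93.4%

93.4 %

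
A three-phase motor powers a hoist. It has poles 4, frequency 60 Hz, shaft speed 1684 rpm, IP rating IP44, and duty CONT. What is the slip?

6.4 %

n_s = 120f/p = 120×60/4 = 1800 rpm
s = (n_s − n)/n_s = (1800 − 1684)/1800 = 0.0644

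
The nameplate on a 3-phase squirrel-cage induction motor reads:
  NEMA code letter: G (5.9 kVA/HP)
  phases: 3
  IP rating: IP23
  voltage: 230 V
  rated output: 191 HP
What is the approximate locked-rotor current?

S_LR = 5.9 × 191 = 1126.9 kVA
I_LR = S_LR/(√3·V_L) = 1126900/(1.732×230) = 2830 A

2830 A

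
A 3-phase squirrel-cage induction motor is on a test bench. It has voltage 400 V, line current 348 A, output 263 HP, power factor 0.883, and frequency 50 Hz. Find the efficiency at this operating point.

92.2 %

P_out = 263 × 746 = 196198 W
P_in = √3·V_L·I_L·cosφ = 1.732 × 400 × 348 × 0.883 = 212886 W
η = P_out / P_in = 196198 / 212886 = 0.922 = 92.2%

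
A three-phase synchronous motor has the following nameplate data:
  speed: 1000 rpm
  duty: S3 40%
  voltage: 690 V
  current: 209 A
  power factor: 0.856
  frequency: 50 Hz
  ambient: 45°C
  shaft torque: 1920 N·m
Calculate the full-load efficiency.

ω = 2π × 1000/60 = 104.7 rad/s; P_out = τω = 1920 × 104.7 = 201024 W
P_in = √3·V_L·I_L·cosφ = 1.732 × 690 × 209 × 0.856 = 213805 W
η = P_out / P_in = 201024 / 213805 = 0.940 = 94.0%

94.0 %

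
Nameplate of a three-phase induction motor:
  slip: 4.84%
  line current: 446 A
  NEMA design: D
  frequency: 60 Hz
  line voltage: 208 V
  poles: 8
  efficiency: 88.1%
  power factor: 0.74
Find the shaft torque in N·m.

1170 N·m

P_in = √3·V·I·cosφ = 1.732 × 208 × 446 × 0.74 = 118899 W
P_out = η·P_in = 0.881 × 118899 = 104750 W
n_s = 120×60/8 = 900 rpm; n = 900×(1−0.0484) = 856 rpm
ω = 2π×856/60 = 89.64 rad/s
τ = P_out/ω = 104750/89.64 = 1170 N·m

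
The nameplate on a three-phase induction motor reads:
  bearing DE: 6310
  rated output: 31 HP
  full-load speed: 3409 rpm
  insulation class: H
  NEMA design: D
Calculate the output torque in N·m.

P_out = 31 × 746 = 23126 W
ω = 2π × 3409/60 = 357 rad/s
τ = P_out/ω = 23126/357 = 64.8 N·m

64.8 N·m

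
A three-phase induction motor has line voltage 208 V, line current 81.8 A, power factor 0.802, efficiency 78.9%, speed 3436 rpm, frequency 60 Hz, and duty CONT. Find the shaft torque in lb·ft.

38.2 lb·ft

P_in = √3·V·I·cosφ = 1.732 × 208 × 81.8 × 0.802 = 23634 W
P_out = η·P_in = 0.789 × 23634 = 18647 W
n = 3436 rpm
ω = 2π×3436/60 = 359.8 rad/s
τ = P_out/ω = 18647/359.8 = 51.83 N·m
In lb·ft: 51.83/1.356 = 38.2 lb·ft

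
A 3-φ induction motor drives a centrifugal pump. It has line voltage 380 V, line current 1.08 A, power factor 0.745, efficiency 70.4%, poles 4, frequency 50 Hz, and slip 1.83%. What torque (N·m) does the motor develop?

2.42 N·m

P_in = √3·V·I·cosφ = 1.732 × 380 × 1.08 × 0.745 = 530 W
P_out = η·P_in = 0.704 × 530 = 373 W
n_s = 120×50/4 = 1500 rpm; n = 1500×(1−0.0183) = 1473 rpm
ω = 2π×1473/60 = 154.3 rad/s
τ = P_out/ω = 373/154.3 = 2.42 N·m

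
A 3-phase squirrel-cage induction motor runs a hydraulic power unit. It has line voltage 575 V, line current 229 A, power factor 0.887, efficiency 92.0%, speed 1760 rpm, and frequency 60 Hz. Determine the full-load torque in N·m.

P_in = √3·V·I·cosφ = 1.732 × 575 × 229 × 0.887 = 202290 W
P_out = η·P_in = 0.92 × 202290 = 186107 W
n = 1760 rpm
ω = 2π×1760/60 = 184.3 rad/s
τ = P_out/ω = 186107/184.3 = 1010 N·m

1010 N·m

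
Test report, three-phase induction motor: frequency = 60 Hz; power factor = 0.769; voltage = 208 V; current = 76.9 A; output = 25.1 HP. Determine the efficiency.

P_out = 25.1 × 746 = 18725 W
P_in = √3·V_L·I_L·cosφ = 1.732 × 208 × 76.9 × 0.769 = 21304 W
η = P_out / P_in = 18725 / 21304 = 0.879 = 87.9%

87.9 %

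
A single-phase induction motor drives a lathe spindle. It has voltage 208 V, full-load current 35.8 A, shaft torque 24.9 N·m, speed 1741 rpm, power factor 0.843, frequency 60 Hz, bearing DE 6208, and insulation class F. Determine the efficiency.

ω = 2π × 1741/60 = 182.3 rad/s; P_out = τω = 24.9 × 182.3 = 4539 W
P_in = V·I·cosφ = 208 × 35.8 × 0.843 = 6277 W
η = P_out / P_in = 4539 / 6277 = 0.723 = 72.3%

72.3 %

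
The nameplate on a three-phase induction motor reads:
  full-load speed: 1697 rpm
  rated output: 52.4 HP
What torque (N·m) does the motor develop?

P_out = 52.4 × 746 = 39090 W
ω = 2π × 1697/60 = 177.7 rad/s
τ = P_out/ω = 39090/177.7 = 220 N·m

220 N·m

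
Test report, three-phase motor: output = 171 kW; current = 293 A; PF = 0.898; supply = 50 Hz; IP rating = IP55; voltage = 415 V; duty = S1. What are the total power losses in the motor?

P_in = √3·V·I·cosφ = 1.732×415×293×0.898 = 189121 W
P_out = 171000 W
Losses = P_in − P_out = 189121 − 171000 = 18121 W

18100 W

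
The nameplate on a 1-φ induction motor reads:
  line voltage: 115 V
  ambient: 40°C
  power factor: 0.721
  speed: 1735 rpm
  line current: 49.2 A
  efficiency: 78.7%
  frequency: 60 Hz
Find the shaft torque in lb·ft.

P_in = V·I·cosφ = 115 × 49.2 × 0.721 = 4079 W
P_out = η·P_in = 0.787 × 4079 = 3210 W
n = 1735 rpm
ω = 2π×1735/60 = 181.7 rad/s
τ = P_out/ω = 3210/181.7 = 17.67 N·m
In lb·ft: 17.67/1.356 = 13 lb·ft

13 lb·ft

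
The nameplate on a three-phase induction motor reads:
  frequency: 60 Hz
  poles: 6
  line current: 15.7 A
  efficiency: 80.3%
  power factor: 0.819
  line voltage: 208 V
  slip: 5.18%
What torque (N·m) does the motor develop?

31.2 N·m

P_in = √3·V·I·cosφ = 1.732 × 208 × 15.7 × 0.819 = 4632 W
P_out = η·P_in = 0.803 × 4632 = 3719 W
n_s = 120×60/6 = 1200 rpm; n = 1200×(1−0.0518) = 1138 rpm
ω = 2π×1138/60 = 119.2 rad/s
τ = P_out/ω = 3719/119.2 = 31.2 N·m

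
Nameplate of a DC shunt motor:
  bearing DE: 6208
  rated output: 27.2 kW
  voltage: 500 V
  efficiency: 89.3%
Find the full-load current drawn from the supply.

60.9 A

P_out = 27.2 kW = 27200 W
P_in = P_out / η = 27200 / 0.893 = 30459 W
I = P_in / V = 30459 / 500 = 60.9 A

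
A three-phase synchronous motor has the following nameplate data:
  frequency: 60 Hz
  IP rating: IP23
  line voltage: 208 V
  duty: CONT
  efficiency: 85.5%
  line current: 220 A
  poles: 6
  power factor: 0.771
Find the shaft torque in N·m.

416 N·m

P_in = √3·V·I·cosφ = 1.732 × 208 × 220 × 0.771 = 61107 W
P_out = η·P_in = 0.855 × 61107 = 52246 W
n = n_s = 120×60/6 = 1200 rpm (synchronous)
ω = 2π×1200/60 = 125.7 rad/s
τ = P_out/ω = 52246/125.7 = 416 N·m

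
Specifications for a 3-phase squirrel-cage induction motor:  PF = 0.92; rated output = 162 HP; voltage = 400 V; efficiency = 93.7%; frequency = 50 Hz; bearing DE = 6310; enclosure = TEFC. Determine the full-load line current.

P_out = 162 × 746 = 120852 W
P_in = P_out / η = 120852 / 0.937 = 128978 W
I_L = P_in / (√3·V_L·cosφ) = 128978 / (1.732 × 400 × 0.92) = 202 A

202 A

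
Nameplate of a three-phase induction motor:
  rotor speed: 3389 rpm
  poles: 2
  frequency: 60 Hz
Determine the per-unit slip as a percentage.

n_s = 120f/p = 120×60/2 = 3600 rpm
s = (n_s − n)/n_s = (3600 − 3389)/3600 = 0.0586

5.86 %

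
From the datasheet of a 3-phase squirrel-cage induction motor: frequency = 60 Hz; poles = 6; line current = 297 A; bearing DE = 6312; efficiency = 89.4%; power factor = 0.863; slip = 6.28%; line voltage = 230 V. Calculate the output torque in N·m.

P_in = √3·V·I·cosφ = 1.732 × 230 × 297 × 0.863 = 102104 W
P_out = η·P_in = 0.894 × 102104 = 91281 W
n_s = 120×60/6 = 1200 rpm; n = 1200×(1−0.0628) = 1125 rpm
ω = 2π×1125/60 = 117.8 rad/s
τ = P_out/ω = 91281/117.8 = 775 N·m

775 N·m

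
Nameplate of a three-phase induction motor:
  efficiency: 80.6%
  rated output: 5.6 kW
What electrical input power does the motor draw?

P_out = 5600 W
P_in = P_out/η = 5600/0.806 = 6948 W = 6.95 kW

6.95 kW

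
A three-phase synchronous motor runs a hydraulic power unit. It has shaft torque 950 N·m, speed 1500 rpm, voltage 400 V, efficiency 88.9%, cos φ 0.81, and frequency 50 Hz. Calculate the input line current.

299 A

ω = 2π×1500/60 = 157.1 rad/s; P_out = τω = 950 × 157.1 = 149245 W
P_in = P_out / η = 149245 / 0.889 = 167880 W
I_L = P_in / (√3·V_L·cosφ) = 167880 / (1.732 × 400 × 0.81) = 299 A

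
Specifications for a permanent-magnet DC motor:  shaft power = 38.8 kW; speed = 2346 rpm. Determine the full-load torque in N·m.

158 N·m

ω = 2π × 2346/60 = 245.7 rad/s
τ = P/ω = 38800/245.7 = 158 N·m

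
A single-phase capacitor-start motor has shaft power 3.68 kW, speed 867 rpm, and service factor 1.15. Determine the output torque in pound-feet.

ω = 2π × 867/60 = 90.79 rad/s
τ = P/ω = 3680/90.79 = 40.53 N·m
In lb·ft: 40.53/1.356 = 29.9 lb·ft

29.9 lb·ft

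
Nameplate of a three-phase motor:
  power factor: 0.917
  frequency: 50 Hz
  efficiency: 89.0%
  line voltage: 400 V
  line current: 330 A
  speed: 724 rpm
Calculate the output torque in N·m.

2460 N·m

P_in = √3·V·I·cosφ = 1.732 × 400 × 330 × 0.917 = 209648 W
P_out = η·P_in = 0.89 × 209648 = 186587 W
n = 724 rpm
ω = 2π×724/60 = 75.82 rad/s
τ = P_out/ω = 186587/75.82 = 2460 N·m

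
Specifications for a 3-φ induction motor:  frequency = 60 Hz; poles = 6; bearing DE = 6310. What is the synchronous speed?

n_s = 120f/p = 120×60/6 = 1200 rpm

1200 rpm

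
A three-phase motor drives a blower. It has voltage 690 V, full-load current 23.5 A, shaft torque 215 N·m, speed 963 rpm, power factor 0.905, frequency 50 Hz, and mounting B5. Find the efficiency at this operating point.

ω = 2π × 963/60 = 100.8 rad/s; P_out = τω = 215 × 100.8 = 21672 W
P_in = √3·V_L·I_L·cosφ = 1.732 × 690 × 23.5 × 0.905 = 25416 W
η = P_out / P_in = 21672 / 25416 = 0.853 = 85.3%

85.3 %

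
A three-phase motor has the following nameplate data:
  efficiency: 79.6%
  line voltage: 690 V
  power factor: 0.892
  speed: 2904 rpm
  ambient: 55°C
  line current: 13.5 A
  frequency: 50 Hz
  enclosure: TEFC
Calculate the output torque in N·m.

P_in = √3·V·I·cosφ = 1.732 × 690 × 13.5 × 0.892 = 14391 W
P_out = η·P_in = 0.796 × 14391 = 11455 W
n = 2904 rpm
ω = 2π×2904/60 = 304.1 rad/s
τ = P_out/ω = 11455/304.1 = 37.7 N·m

37.7 N·m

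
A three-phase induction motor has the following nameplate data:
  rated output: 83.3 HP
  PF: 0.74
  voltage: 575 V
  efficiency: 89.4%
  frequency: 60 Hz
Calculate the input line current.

94.3 A

P_out = 83.3 × 746 = 62142 W
P_in = P_out / η = 62142 / 0.894 = 69510 W
I_L = P_in / (√3·V_L·cosφ) = 69510 / (1.732 × 575 × 0.74) = 94.3 A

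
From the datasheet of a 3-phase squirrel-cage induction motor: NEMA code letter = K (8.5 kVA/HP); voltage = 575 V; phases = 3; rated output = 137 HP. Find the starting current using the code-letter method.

1170 A

S_LR = 8.5 × 137 = 1164.5 kVA
I_LR = S_LR/(√3·V_L) = 1164500/(1.732×575) = 1170 A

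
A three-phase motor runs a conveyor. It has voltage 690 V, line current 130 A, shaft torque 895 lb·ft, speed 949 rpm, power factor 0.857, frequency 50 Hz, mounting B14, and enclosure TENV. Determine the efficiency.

90.6 %

τ = 895 lb·ft × 1.356 = 1214 N·m
ω = 2π × 949/60 = 99.38 rad/s; P_out = τω = 1214 × 99.38 = 120647 W
P_in = √3·V_L·I_L·cosφ = 1.732 × 690 × 130 × 0.857 = 133144 W
η = P_out / P_in = 120647 / 133144 = 0.906 = 90.6%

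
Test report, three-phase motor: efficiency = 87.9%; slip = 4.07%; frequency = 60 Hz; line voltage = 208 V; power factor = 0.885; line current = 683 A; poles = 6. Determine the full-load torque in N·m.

1590 N·m

P_in = √3·V·I·cosφ = 1.732 × 208 × 683 × 0.885 = 217759 W
P_out = η·P_in = 0.879 × 217759 = 191410 W
n_s = 120×60/6 = 1200 rpm; n = 1200×(1−0.0407) = 1151 rpm
ω = 2π×1151/60 = 120.5 rad/s
τ = P_out/ω = 191410/120.5 = 1590 N·m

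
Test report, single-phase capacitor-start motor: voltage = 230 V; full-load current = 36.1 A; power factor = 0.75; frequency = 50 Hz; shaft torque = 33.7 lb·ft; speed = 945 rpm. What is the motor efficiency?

72.6 %

τ = 33.7 lb·ft × 1.356 = 45.7 N·m
ω = 2π × 945/60 = 98.96 rad/s; P_out = τω = 45.7 × 98.96 = 4522 W
P_in = V·I·cosφ = 230 × 36.1 × 0.75 = 6227 W
η = P_out / P_in = 4522 / 6227 = 0.726 = 72.6%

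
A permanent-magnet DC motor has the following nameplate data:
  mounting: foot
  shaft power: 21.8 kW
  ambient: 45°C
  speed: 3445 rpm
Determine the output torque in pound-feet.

ω = 2π × 3445/60 = 360.8 rad/s
τ = P/ω = 21800/360.8 = 60.42 N·m
In lb·ft: 60.42/1.356 = 44.6 lb·ft

44.6 lb·ft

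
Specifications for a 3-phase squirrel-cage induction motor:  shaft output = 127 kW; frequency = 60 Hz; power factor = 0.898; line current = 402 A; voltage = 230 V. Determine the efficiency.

88.3 %

P_out = 127 kW = 127000 W
P_in = √3·V_L·I_L·cosφ = 1.732 × 230 × 402 × 0.898 = 143806 W
η = P_out / P_in = 127000 / 143806 = 0.883 = 88.3%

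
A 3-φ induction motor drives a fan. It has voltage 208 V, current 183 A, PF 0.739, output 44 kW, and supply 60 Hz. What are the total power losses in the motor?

P_in = √3·V·I·cosφ = 1.732×208×183×0.739 = 48720 W
P_out = 44000 W
Losses = P_in − P_out = 48720 − 44000 = 4720 W

4.72 kW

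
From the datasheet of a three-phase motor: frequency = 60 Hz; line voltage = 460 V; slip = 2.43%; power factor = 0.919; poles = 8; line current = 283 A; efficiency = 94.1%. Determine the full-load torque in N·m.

2120 N·m

P_in = √3·V·I·cosφ = 1.732 × 460 × 283 × 0.919 = 207209 W
P_out = η·P_in = 0.941 × 207209 = 194984 W
n_s = 120×60/8 = 900 rpm; n = 900×(1−0.0243) = 878 rpm
ω = 2π×878/60 = 91.94 rad/s
τ = P_out/ω = 194984/91.94 = 2120 N·m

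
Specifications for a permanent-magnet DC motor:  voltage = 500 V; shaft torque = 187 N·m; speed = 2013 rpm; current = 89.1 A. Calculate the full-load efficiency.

ω = 2π × 2013/60 = 210.8 rad/s; P_out = τω = 187 × 210.8 = 39420 W
P_in = V·I = 500 × 89.1 = 44550 W
η = P_out / P_in = 39420 / 44550 = 0.885 = 88.5%

88.5 %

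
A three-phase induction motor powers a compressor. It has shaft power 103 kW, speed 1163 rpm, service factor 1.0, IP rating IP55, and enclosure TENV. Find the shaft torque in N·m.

846 N·m

ω = 2π × 1163/60 = 121.8 rad/s
τ = P/ω = 103000/121.8 = 846 N·m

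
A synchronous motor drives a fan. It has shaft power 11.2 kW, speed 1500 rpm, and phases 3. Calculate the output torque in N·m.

ω = 2π × 1500/60 = 157.1 rad/s
τ = P/ω = 11200/157.1 = 71.3 N·m

71.3 N·m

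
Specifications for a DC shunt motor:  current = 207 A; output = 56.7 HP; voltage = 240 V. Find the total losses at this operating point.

P_in = V·I = 240×207 = 49680 W
P_out = 56.7×746 = 42298 W
Losses = P_in − P_out = 49680 − 42298 = 7382 W

7380 W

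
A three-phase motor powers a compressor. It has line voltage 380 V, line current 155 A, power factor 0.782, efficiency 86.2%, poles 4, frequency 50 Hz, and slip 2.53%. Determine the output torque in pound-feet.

P_in = √3·V·I·cosφ = 1.732 × 380 × 155 × 0.782 = 79776 W
P_out = η·P_in = 0.862 × 79776 = 68767 W
n_s = 120×50/4 = 1500 rpm; n = 1500×(1−0.0253) = 1462 rpm
ω = 2π×1462/60 = 153.1 rad/s
τ = P_out/ω = 68767/153.1 = 449.2 N·m
In lb·ft: 449.2/1.356 = 331 lb·ft

331 lb·ft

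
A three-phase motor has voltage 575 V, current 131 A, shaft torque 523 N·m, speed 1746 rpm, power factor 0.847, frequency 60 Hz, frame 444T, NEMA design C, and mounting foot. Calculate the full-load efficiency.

ω = 2π × 1746/60 = 182.8 rad/s; P_out = τω = 523 × 182.8 = 95604 W
P_in = √3·V_L·I_L·cosφ = 1.732 × 575 × 131 × 0.847 = 110502 W
η = P_out / P_in = 95604 / 110502 = 0.865 = 86.5%

86.5 %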